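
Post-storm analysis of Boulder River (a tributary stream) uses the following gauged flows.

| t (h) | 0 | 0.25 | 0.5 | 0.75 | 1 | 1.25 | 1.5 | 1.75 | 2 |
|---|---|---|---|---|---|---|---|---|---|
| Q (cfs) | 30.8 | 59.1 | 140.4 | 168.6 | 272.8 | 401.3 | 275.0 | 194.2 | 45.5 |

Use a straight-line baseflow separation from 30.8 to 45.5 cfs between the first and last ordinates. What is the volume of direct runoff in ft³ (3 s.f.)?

V ≈ 1.12 × 10^6 ft³

Direct-runoff ordinates (Q − Q_b): 0.00, 26.46, 105.92, 132.29, 234.65, 361.31, 233.18, 150.54, 0.00 cfs.
ΣQ_DR = 1244 cfs.
With Δt = 0.25 h = 900 s, V = ΣQ_DR · Δt = 1244 × 900 = 1.12 × 10^6 ft³.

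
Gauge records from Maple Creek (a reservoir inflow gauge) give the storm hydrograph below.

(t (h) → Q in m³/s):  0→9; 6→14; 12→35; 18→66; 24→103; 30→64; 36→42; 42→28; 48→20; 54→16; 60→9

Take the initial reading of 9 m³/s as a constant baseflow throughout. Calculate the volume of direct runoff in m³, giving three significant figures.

Direct-runoff ordinates (Q − Q_b): 0.0, 5.0, 26.0, 57.0, 94.0, 55.0, 33.0, 19.0, 11.0, 7.0, 0.0 m³/s.
ΣQ_DR = 307.0 m³/s.
With Δt = 6 h = 21600 s, V = ΣQ_DR · Δt = 307.0 × 21600 = 6.63 × 10^6 m³.

V ≈ 6.63 × 10^6 m³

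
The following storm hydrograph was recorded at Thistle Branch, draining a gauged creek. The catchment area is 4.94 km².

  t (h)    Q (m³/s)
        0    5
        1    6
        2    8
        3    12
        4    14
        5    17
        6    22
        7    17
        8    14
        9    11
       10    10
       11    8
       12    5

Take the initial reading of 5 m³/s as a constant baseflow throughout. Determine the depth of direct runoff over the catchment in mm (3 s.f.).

Direct runoff: 0.0, 1.0, 3.0, 7.0, 9.0, 12.0, 17.0, 12.0, 9.0, 6.0, 5.0, 3.0, 0.0 m³/s; ΣQ_DR = 84.00 m³/s.
V = ΣQ_DR · Δt = 84.00 × 3600 s = 3.024 × 10^5 m³.
Over A = 4.94 km², depth = V / A = 61.2 mm.

d ≈ 61.2 mm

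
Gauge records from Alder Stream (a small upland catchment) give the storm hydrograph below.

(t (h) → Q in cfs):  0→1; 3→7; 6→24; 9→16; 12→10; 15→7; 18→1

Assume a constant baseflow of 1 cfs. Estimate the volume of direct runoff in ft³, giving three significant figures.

Direct-runoff ordinates (Q − Q_b): 0.0, 6.0, 23.0, 15.0, 9.0, 6.0, 0.0 cfs.
ΣQ_DR = 59.00 cfs.
With Δt = 3 h = 10800 s, V = ΣQ_DR · Δt = 59.00 × 10800 = 6.37 × 10^5 ft³.

V ≈ 6.37 × 10^5 ft³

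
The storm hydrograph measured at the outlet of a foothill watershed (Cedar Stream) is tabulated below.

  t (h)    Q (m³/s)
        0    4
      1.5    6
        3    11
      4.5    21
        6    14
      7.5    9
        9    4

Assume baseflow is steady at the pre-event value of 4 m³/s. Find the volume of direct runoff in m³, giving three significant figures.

V ≈ 2.21 × 10^5 m³

Direct-runoff ordinates (Q − Q_b): 0.0, 2.0, 7.0, 17.0, 10.0, 5.0, 0.0 m³/s.
ΣQ_DR = 41.00 m³/s.
With Δt = 1.5 h = 5400 s, V = ΣQ_DR · Δt = 41.00 × 5400 = 2.21 × 10^5 m³.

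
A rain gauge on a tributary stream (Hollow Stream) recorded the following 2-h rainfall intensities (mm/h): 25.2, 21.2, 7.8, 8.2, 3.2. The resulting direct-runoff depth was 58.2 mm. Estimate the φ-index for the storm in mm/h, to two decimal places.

φ ≈ 8.65 mm/h

Only the 2 blocks with intensity above φ contribute runoff: 25.2, 21.2 mm/h.
Σ(I−φ)·Δt = d  ⇒  (25.2+21.2 − 2φ)·2 = 58.2
φ = (46.40 − 58.2/2) / 2 = 8.65 mm/h.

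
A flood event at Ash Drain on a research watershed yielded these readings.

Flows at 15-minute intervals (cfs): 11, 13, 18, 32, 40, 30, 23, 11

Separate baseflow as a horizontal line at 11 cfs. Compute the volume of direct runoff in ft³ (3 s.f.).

V ≈ 81000 ft³

Direct-runoff ordinates (Q − Q_b): 0.0, 2.0, 7.0, 21.0, 29.0, 19.0, 12.0, 0.0 cfs.
ΣQ_DR = 90.00 cfs.
With Δt = 0.25 h = 900 s, V = ΣQ_DR · Δt = 90.00 × 900 = 81000 ft³.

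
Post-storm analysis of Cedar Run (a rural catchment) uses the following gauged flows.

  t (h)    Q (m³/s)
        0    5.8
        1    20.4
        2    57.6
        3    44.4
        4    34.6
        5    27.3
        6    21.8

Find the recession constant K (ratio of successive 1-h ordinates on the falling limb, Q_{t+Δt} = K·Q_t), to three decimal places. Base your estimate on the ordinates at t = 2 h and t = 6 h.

Using the recession-limb readings at t = 2 h and t = 6 h: Q falls from 57.6 to 21.8 m³/s over 4 intervals.
K = (Q₂/Q₁)^(1/4) = (21.8/57.6)^(1/4) = 0.784.

K ≈ 0.784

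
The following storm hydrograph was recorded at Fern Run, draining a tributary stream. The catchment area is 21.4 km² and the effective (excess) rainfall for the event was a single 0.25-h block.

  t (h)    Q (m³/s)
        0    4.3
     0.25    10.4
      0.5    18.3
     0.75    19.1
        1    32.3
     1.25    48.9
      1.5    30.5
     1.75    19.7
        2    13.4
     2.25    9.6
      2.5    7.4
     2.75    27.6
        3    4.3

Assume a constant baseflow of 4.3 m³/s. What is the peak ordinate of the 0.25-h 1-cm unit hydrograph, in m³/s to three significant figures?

Direct runoff: 0.0, 6.1, 14.0, 14.8, 28.0, 44.6, 26.2, 15.4, 9.1, 5.3, 3.1, 23.3, 0.0 m³/s; ΣQ_DR = 189.9 m³/s, peak = 44.6 m³/s.
Runoff depth d = ΣQ_DR·Δt / A = 189.9 × 900 / (21.4 km²) = 7.986 mm.
The 1-cm UH is the DRH scaled by (10 mm)/d, so U_p = 44.6 × 10/7.986 = 55.8 m³/s.

U_p ≈ 55.8 m³/s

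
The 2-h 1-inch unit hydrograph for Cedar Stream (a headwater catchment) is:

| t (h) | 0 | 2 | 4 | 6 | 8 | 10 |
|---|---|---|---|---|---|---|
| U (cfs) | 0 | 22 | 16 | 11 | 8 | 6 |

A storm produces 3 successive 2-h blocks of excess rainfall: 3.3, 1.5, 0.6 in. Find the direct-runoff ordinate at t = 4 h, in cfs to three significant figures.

Q ≈ 85.8 cfs

By discrete convolution, Q_j = Σ (P_i / 1 in) · U_{j−i}.
At t = 4 h (j=2): Q = (3.3/1)·16 + (1.5/1)·22 + (0.6/1)·0 = 85.8 cfs.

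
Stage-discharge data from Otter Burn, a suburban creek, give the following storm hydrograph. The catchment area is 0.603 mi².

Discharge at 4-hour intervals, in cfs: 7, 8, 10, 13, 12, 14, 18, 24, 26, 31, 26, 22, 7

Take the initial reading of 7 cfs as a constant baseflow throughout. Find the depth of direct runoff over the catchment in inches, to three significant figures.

d ≈ 1.31 in

Direct runoff: 0.0, 1.0, 3.0, 6.0, 5.0, 7.0, 11.0, 17.0, 19.0, 24.0, 19.0, 15.0, 0.0 cfs; ΣQ_DR = 127.0 cfs.
V = ΣQ_DR · Δt = 127.0 × 14400 s = 1.829 × 10^6 ft³.
Over A = 0.603 mi², depth = V / A = 1.31 in.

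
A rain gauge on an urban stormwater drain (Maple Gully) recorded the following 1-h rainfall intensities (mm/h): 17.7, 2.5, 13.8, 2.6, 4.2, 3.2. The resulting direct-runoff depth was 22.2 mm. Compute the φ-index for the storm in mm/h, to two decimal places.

Only the 2 blocks with intensity above φ contribute runoff: 17.7, 13.8 mm/h.
Σ(I−φ)·Δt = d  ⇒  (17.7+13.8 − 2φ)·1 = 22.2
φ = (31.50 − 22.2/1) / 2 = 4.65 mm/h.

φ ≈ 4.65 mm/h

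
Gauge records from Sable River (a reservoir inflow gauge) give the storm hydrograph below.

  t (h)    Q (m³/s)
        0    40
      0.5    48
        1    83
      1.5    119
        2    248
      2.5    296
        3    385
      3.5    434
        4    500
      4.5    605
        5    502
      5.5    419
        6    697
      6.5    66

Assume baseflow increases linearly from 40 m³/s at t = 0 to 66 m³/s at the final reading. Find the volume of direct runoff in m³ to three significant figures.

Direct-runoff ordinates (Q − Q_b): 0.00, 6.00, 39.00, 73.00, 200.00, 246.00, 333.00, 380.00, 444.00, 547.00, 442.00, 357.00, 633.00, 0.00 m³/s.
ΣQ_DR = 3700 m³/s.
With Δt = 0.5 h = 1800 s, V = ΣQ_DR · Δt = 3700 × 1800 = 6.66 × 10^6 m³.

V ≈ 6.66 × 10^6 m³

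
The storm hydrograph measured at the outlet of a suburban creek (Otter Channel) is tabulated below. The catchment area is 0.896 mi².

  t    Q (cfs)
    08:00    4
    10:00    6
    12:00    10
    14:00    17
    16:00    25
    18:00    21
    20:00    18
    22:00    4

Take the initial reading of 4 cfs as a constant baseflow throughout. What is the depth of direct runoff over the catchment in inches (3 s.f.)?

Direct runoff: 0.0, 2.0, 6.0, 13.0, 21.0, 17.0, 14.0, 0.0 cfs; ΣQ_DR = 73.00 cfs.
V = ΣQ_DR · Δt = 73.00 × 7200 s = 5.256 × 10^5 ft³.
Over A = 0.896 mi², depth = V / A = 0.252 in.

d ≈ 0.252 in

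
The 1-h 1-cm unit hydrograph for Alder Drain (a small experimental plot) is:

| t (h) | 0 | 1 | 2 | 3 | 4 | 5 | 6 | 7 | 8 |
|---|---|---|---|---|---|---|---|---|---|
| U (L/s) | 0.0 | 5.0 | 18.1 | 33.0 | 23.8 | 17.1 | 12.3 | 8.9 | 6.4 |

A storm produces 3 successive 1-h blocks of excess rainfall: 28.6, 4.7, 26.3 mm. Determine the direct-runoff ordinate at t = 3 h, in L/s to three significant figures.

By discrete convolution, Q_j = Σ (P_i / 10 mm) · U_{j−i}.
At t = 3 h (j=3): Q = (28.6/10)·33.0 + (4.7/10)·18.1 + (26.3/10)·5.0 = 116 L/s.

Q ≈ 116 L/s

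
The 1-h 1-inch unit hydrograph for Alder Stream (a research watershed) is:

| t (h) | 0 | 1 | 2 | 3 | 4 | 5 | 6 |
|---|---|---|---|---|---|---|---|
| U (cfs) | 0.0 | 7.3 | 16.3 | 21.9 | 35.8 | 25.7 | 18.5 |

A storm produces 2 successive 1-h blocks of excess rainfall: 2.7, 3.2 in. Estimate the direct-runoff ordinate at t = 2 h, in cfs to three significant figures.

By discrete convolution, Q_j = Σ (P_i / 1 in) · U_{j−i}.
At t = 2 h (j=2): Q = (2.7/1)·16.3 + (3.2/1)·7.3 = 67.4 cfs.

Q ≈ 67.4 cfs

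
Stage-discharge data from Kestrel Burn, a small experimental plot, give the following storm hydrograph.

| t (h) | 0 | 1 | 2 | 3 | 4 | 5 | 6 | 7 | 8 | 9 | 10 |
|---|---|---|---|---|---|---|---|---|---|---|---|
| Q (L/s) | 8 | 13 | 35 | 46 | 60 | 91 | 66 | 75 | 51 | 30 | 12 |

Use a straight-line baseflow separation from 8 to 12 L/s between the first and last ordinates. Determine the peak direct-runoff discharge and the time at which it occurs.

Q_p = 81.00 L/s at t = 5 h

Subtracting baseflow gives direct-runoff ordinates: 0.00, 4.60, 26.20, 36.80, 50.40, 81.00, 55.60, 64.20, 39.80, 18.40, 0.00 L/s.
The maximum is 81.00 L/s, occurring at the reading for t = 5 h.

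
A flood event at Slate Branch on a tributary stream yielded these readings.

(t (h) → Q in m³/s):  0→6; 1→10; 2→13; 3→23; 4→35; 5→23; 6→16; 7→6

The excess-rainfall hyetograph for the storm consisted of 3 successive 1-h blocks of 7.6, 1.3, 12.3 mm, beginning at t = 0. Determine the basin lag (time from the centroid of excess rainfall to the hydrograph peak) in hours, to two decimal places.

Centroid of excess rainfall: t_c = Σ P_i·t̄_i / ΣP_i = 1.7217 h (block centres at 0.5, 1.5, 2.5 h).
Hydrograph peak occurs at t = 4 h, so basin lag t_L = 4 − 1.7217 = 2.28 h.

t_L ≈ 2.28 h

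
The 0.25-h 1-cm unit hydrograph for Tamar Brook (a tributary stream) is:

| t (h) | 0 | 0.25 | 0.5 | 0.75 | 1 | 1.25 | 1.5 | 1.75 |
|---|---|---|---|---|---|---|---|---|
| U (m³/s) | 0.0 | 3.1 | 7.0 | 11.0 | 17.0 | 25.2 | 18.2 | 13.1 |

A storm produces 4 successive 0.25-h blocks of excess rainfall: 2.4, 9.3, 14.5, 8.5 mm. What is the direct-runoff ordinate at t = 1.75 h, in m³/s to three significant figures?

By discrete convolution, Q_j = Σ (P_i / 10 mm) · U_{j−i}.
At t = 1.75 h (j=7): Q = (2.4/10)·13.1 + (9.3/10)·18.2 + (14.5/10)·25.2 + (8.5/10)·17.0 = 71.1 m³/s.

Q ≈ 71.1 m³/s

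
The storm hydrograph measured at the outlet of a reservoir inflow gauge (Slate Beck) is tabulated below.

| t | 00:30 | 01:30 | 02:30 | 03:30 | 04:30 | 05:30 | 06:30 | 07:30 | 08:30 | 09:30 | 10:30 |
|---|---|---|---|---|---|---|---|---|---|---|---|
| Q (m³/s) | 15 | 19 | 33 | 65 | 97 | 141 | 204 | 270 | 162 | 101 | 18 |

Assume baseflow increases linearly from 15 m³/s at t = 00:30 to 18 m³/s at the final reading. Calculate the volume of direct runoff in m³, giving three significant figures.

V ≈ 3.40 × 10^6 m³

Direct-runoff ordinates (Q − Q_b): 0.00, 3.70, 17.40, 49.10, 80.80, 124.50, 187.20, 252.90, 144.60, 83.30, 0.00 m³/s.
ΣQ_DR = 943.5 m³/s.
With Δt = 1 h = 3600 s, V = ΣQ_DR · Δt = 943.5 × 3600 = 3.40 × 10^6 m³.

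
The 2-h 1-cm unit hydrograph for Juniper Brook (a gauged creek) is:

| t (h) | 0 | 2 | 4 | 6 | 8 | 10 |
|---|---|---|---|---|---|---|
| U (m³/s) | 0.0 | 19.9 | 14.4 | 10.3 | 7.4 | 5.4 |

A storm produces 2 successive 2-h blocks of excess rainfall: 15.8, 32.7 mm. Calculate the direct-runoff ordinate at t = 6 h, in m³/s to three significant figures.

Q ≈ 63.4 m³/s

By discrete convolution, Q_j = Σ (P_i / 10 mm) · U_{j−i}.
At t = 6 h (j=3): Q = (15.8/10)·10.3 + (32.7/10)·14.4 = 63.4 m³/s.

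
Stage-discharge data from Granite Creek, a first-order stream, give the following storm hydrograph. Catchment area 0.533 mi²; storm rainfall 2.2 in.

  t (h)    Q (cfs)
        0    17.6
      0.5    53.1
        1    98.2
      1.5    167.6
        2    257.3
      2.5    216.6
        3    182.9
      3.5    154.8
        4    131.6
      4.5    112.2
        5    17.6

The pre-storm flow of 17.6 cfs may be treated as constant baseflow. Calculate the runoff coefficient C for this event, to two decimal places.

ΣQ_DR = 1216 cfs; V = ΣQ_DR·Δt = 2.189 × 10^6 ft³.
Runoff depth d = V / A = 1.767 in.
C = d / P = 1.767 / 2.2 = 0.80.

C ≈ 0.80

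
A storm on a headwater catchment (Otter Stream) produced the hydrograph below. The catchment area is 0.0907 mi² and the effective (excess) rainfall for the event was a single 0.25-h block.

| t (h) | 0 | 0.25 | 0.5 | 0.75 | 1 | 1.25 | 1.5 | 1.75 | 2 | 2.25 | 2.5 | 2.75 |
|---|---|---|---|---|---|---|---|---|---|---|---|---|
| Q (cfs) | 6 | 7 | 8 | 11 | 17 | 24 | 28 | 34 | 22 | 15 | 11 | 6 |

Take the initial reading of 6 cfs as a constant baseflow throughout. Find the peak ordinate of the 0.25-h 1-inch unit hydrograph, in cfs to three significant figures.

Direct runoff: 0.0, 1.0, 2.0, 5.0, 11.0, 18.0, 22.0, 28.0, 16.0, 9.0, 5.0, 0.0 cfs; ΣQ_DR = 117.0 cfs, peak = 28.0 cfs.
Runoff depth d = ΣQ_DR·Δt / A = 117.0 × 900 / (0.0907 mi²) = 0.4997 in.
The 1-inch UH is the DRH scaled by (1 in)/d, so U_p = 28.0 × 1/0.4997 = 56.0 cfs.

U_p ≈ 56.0 cfs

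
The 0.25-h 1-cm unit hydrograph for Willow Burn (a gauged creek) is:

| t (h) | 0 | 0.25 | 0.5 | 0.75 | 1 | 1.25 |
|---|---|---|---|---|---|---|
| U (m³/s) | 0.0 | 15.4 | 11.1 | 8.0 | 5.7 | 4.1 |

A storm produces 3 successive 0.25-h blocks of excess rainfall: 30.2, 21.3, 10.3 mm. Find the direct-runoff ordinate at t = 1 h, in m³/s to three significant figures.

By discrete convolution, Q_j = Σ (P_i / 10 mm) · U_{j−i}.
At t = 1 h (j=4): Q = (30.2/10)·5.7 + (21.3/10)·8.0 + (10.3/10)·11.1 = 45.7 m³/s.

Q ≈ 45.7 m³/s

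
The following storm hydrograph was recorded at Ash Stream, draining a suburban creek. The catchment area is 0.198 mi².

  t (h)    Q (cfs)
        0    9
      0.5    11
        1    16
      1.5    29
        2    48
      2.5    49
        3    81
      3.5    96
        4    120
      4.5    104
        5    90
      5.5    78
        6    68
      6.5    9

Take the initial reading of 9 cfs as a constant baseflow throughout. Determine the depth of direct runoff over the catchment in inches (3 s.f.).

d ≈ 2.67 in

Direct runoff: 0.0, 2.0, 7.0, 20.0, 39.0, 40.0, 72.0, 87.0, 111.0, 95.0, 81.0, 69.0, 59.0, 0.0 cfs; ΣQ_DR = 682.0 cfs.
V = ΣQ_DR · Δt = 682.0 × 1800 s = 1.228 × 10^6 ft³.
Over A = 0.198 mi², depth = V / A = 2.67 in.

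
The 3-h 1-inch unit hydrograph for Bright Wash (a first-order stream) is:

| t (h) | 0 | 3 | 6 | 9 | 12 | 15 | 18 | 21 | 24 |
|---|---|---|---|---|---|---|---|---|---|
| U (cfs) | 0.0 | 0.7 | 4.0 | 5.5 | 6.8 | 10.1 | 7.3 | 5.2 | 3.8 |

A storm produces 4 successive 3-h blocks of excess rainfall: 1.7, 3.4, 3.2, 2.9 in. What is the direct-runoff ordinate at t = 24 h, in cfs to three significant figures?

Q ≈ 76.8 cfs

By discrete convolution, Q_j = Σ (P_i / 1 in) · U_{j−i}.
At t = 24 h (j=8): Q = (1.7/1)·3.8 + (3.4/1)·5.2 + (3.2/1)·7.3 + (2.9/1)·10.1 = 76.8 cfs.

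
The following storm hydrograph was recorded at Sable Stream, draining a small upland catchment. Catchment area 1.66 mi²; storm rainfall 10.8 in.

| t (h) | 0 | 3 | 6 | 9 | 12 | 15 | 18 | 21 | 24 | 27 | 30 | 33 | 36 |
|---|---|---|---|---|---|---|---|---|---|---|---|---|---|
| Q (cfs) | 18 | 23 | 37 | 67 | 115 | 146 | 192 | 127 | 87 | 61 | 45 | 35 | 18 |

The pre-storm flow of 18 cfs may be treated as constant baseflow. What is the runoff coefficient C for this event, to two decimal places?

C ≈ 0.19

ΣQ_DR = 737.0 cfs; V = ΣQ_DR·Δt = 7.960 × 10^6 ft³.
Runoff depth d = V / A = 2.064 in.
C = d / P = 2.064 / 10.8 = 0.19.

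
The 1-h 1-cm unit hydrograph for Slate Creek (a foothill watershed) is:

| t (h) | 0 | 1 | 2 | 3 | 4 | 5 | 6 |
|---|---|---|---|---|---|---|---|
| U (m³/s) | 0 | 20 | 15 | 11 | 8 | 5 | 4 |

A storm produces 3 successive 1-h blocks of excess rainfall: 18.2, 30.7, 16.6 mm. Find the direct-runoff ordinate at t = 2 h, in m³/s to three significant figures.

Q ≈ 88.7 m³/s

By discrete convolution, Q_j = Σ (P_i / 10 mm) · U_{j−i}.
At t = 2 h (j=2): Q = (18.2/10)·15 + (30.7/10)·20 + (16.6/10)·0 = 88.7 m³/s.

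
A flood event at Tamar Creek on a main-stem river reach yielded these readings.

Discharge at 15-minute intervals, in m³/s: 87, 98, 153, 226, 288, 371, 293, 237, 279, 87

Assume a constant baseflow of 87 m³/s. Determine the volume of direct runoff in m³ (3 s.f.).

V ≈ 1.12 × 10^6 m³

Direct-runoff ordinates (Q − Q_b): 0.0, 11.0, 66.0, 139.0, 201.0, 284.0, 206.0, 150.0, 192.0, 0.0 m³/s.
ΣQ_DR = 1249 m³/s.
With Δt = 0.25 h = 900 s, V = ΣQ_DR · Δt = 1249 × 900 = 1.12 × 10^6 m³.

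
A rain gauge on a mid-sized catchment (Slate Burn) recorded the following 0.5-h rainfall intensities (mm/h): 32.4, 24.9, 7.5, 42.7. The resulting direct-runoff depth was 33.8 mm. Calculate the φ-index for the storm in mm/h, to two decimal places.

φ ≈ 10.80 mm/h

Only the 3 blocks with intensity above φ contribute runoff: 32.4, 24.9, 42.7 mm/h.
Σ(I−φ)·Δt = d  ⇒  (32.4+24.9+42.7 − 3φ)·0.5 = 33.8
φ = (100.0 − 33.8/0.5) / 3 = 10.80 mm/h.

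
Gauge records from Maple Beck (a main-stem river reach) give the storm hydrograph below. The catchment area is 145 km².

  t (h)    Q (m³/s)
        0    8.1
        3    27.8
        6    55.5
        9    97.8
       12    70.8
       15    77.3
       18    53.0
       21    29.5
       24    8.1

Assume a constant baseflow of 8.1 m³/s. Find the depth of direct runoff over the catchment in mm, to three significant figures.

d ≈ 26.4 mm

Direct runoff: 0.0, 19.7, 47.4, 89.7, 62.7, 69.2, 44.9, 21.4, 0.0 m³/s; ΣQ_DR = 355.0 m³/s.
V = ΣQ_DR · Δt = 355.0 × 10800 s = 3.834 × 10^6 m³.
Over A = 145 km², depth = V / A = 26.4 mm.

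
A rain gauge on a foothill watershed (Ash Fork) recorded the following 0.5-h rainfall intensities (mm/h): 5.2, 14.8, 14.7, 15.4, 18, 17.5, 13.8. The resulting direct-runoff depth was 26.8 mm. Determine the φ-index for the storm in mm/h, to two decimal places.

φ ≈ 6.77 mm/h

Only the 6 blocks with intensity above φ contribute runoff: 14.8, 14.7, 15.4, 18, 17.5, 13.8 mm/h.
Σ(I−φ)·Δt = d  ⇒  (14.8+14.7+15.4+18+17.5+13.8 − 6φ)·0.5 = 26.8
φ = (94.20 − 26.8/0.5) / 6 = 6.77 mm/h.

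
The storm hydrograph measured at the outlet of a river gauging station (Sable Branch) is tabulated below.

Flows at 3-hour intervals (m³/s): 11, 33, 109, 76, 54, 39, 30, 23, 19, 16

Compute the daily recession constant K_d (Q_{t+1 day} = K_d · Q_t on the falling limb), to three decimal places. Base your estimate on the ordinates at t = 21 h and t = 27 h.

Between t = 21 h and t = 27 h the flow falls from 23 to 16 m³/s over 2×3 h = 6 h.
Per-interval ratio K = (16/23)^(1/2) = 0.8341; K_d = K^(24/3) = 0.234.

K_d ≈ 0.234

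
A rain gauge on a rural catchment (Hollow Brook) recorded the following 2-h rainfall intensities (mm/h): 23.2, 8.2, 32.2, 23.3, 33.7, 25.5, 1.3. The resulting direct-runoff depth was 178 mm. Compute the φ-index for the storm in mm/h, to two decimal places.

Only the 5 blocks with intensity above φ contribute runoff: 23.2, 32.2, 23.3, 33.7, 25.5 mm/h.
Σ(I−φ)·Δt = d  ⇒  (23.2+32.2+23.3+33.7+25.5 − 5φ)·2 = 178
φ = (137.9 − 178/2) / 5 = 9.78 mm/h.

φ ≈ 9.78 mm/h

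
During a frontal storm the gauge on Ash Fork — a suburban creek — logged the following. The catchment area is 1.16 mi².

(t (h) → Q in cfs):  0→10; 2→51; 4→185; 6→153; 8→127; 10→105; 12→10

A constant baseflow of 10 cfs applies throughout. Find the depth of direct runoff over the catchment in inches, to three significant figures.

Direct runoff: 0.0, 41.0, 175.0, 143.0, 117.0, 95.0, 0.0 cfs; ΣQ_DR = 571.0 cfs.
V = ΣQ_DR · Δt = 571.0 × 7200 s = 4.111 × 10^6 ft³.
Over A = 1.16 mi², depth = V / A = 1.53 in.

d ≈ 1.53 in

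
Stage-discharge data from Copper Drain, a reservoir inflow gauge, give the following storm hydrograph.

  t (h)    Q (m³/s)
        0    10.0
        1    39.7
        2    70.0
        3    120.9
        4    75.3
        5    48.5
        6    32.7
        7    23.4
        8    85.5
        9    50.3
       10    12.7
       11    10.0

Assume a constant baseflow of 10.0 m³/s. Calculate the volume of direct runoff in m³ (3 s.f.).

Direct-runoff ordinates (Q − Q_b): 0.0, 29.7, 60.0, 110.9, 65.3, 38.5, 22.7, 13.4, 75.5, 40.3, 2.7, 0.0 m³/s.
ΣQ_DR = 459.0 m³/s.
With Δt = 1 h = 3600 s, V = ΣQ_DR · Δt = 459.0 × 3600 = 1.65 × 10^6 m³.

V ≈ 1.65 × 10^6 m³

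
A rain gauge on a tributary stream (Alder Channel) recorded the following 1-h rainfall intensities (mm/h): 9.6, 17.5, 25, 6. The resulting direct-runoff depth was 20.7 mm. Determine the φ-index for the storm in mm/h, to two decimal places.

φ ≈ 10.90 mm/h

Only the 2 blocks with intensity above φ contribute runoff: 17.5, 25 mm/h.
Σ(I−φ)·Δt = d  ⇒  (17.5+25 − 2φ)·1 = 20.7
φ = (42.50 − 20.7/1) / 2 = 10.90 mm/h.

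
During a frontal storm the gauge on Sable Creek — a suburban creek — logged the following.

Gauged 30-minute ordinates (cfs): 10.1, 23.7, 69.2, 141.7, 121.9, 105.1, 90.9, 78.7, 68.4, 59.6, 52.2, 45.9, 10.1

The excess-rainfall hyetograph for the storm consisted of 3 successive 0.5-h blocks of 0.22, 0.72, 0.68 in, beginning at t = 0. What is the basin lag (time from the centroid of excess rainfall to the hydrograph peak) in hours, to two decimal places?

t_L ≈ 0.61 h

Centroid of excess rainfall: t_c = Σ P_i·t̄_i / ΣP_i = 0.8920 h (block centres at 0.25, 0.75, 1.25 h).
Hydrograph peak occurs at t = 1.5 h, so basin lag t_L = 1.5 − 0.8920 = 0.61 h.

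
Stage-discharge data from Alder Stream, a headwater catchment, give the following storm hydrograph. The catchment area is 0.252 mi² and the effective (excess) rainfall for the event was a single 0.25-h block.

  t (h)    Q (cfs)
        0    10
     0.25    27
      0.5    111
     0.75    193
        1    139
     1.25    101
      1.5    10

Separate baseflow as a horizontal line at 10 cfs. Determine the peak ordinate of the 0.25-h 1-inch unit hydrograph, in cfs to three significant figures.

U_p ≈ 228 cfs

Direct runoff: 0.0, 17.0, 101.0, 183.0, 129.0, 91.0, 0.0 cfs; ΣQ_DR = 521.0 cfs, peak = 183.0 cfs.
Runoff depth d = ΣQ_DR·Δt / A = 521.0 × 900 / (0.252 mi²) = 0.8009 in.
The 1-inch UH is the DRH scaled by (1 in)/d, so U_p = 183.0 × 1/0.8009 = 228 cfs.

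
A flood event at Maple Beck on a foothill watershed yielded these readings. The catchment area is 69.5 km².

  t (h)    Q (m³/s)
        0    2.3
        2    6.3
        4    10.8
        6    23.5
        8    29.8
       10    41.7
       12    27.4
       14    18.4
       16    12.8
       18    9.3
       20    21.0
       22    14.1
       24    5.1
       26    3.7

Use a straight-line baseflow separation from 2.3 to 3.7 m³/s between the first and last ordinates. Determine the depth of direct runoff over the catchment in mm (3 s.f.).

d ≈ 19.1 mm

Direct runoff: 0.00, 3.89, 8.28, 20.88, 27.07, 38.86, 24.45, 15.35, 9.64, 6.03, 17.62, 10.62, 1.51, 0.00 m³/s; ΣQ_DR = 184.2 m³/s.
V = ΣQ_DR · Δt = 184.2 × 7200 s = 1.326 × 10^6 m³.
Over A = 69.5 km², depth = V / A = 19.1 mm.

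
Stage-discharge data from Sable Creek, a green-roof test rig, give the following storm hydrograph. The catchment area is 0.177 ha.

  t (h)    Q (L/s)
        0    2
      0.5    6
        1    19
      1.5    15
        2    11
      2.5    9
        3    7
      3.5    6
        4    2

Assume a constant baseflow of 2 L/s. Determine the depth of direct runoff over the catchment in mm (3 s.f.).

Direct runoff: 0.0, 4.0, 17.0, 13.0, 9.0, 7.0, 5.0, 4.0, 0.0 L/s; ΣQ_DR = 59.00 L/s.
V = ΣQ_DR · Δt = 59.00 × 1800 s = 1.062 × 10^5 L.
Over A = 0.177 ha, depth = V / A = 60.0 mm.

d ≈ 60.0 mm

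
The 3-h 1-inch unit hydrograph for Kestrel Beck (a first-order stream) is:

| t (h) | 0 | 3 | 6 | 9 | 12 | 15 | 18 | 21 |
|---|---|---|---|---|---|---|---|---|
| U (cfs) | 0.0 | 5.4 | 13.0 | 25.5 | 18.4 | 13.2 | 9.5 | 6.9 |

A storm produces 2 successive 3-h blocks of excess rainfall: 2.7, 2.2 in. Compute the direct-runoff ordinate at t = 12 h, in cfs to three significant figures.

Q ≈ 106 cfs

By discrete convolution, Q_j = Σ (P_i / 1 in) · U_{j−i}.
At t = 12 h (j=4): Q = (2.7/1)·18.4 + (2.2/1)·25.5 = 106 cfs.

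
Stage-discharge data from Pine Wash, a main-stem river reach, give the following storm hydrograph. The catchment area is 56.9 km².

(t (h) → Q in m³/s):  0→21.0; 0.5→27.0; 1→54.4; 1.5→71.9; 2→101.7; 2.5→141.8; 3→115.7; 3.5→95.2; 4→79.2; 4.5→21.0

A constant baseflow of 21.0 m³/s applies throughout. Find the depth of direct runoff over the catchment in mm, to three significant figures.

d ≈ 16.4 mm

Direct runoff: 0.0, 6.0, 33.4, 50.9, 80.7, 120.8, 94.7, 74.2, 58.2, 0.0 m³/s; ΣQ_DR = 518.9 m³/s.
V = ΣQ_DR · Δt = 518.9 × 1800 s = 9.340 × 10^5 m³.
Over A = 56.9 km², depth = V / A = 16.4 mm.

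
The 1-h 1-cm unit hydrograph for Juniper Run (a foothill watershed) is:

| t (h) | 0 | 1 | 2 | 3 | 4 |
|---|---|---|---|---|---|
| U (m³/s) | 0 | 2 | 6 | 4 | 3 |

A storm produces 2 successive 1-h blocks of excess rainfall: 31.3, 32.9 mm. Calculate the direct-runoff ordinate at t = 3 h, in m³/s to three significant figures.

By discrete convolution, Q_j = Σ (P_i / 10 mm) · U_{j−i}.
At t = 3 h (j=3): Q = (31.3/10)·4 + (32.9/10)·6 = 32.3 m³/s.

Q ≈ 32.3 m³/s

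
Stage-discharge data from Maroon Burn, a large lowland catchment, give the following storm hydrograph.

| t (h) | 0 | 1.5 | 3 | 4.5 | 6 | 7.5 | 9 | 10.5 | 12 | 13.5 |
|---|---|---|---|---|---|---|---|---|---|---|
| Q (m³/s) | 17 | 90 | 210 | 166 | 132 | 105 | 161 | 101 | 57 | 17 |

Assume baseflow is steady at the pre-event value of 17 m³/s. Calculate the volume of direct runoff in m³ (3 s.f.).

Direct-runoff ordinates (Q − Q_b): 0.0, 73.0, 193.0, 149.0, 115.0, 88.0, 144.0, 84.0, 40.0, 0.0 m³/s.
ΣQ_DR = 886.0 m³/s.
With Δt = 1.5 h = 5400 s, V = ΣQ_DR · Δt = 886.0 × 5400 = 4.78 × 10^6 m³.

V ≈ 4.78 × 10^6 m³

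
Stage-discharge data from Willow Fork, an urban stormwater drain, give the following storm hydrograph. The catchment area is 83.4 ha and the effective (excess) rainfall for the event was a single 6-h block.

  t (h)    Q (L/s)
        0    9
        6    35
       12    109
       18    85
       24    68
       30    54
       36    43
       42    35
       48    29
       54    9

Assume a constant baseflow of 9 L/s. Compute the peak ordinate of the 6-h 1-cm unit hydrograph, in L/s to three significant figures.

U_p ≈ 100 L/s

Direct runoff: 0.0, 26.0, 100.0, 76.0, 59.0, 45.0, 34.0, 26.0, 20.0, 0.0 L/s; ΣQ_DR = 386.0 L/s, peak = 100.0 L/s.
Runoff depth d = ΣQ_DR·Δt / A = 386.0 × 21600 / (83.4 ha) = 9.997 mm.
The 1-cm UH is the DRH scaled by (10 mm)/d, so U_p = 100.0 × 10/9.997 = 100 L/s.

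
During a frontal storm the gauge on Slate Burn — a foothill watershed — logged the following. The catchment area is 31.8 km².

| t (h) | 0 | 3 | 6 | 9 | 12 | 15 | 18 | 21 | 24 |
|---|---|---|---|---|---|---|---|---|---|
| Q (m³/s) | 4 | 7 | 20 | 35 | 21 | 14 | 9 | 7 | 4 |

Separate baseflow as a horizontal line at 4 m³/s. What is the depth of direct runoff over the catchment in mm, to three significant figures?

d ≈ 28.9 mm

Direct runoff: 0.0, 3.0, 16.0, 31.0, 17.0, 10.0, 5.0, 3.0, 0.0 m³/s; ΣQ_DR = 85.00 m³/s.
V = ΣQ_DR · Δt = 85.00 × 10800 s = 9.180 × 10^5 m³.
Over A = 31.8 km², depth = V / A = 28.9 mm.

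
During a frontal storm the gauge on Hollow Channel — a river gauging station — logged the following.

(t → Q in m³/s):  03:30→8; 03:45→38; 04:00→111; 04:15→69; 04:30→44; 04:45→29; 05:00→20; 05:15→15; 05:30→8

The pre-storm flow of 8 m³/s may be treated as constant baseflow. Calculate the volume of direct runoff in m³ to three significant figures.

V ≈ 2.43 × 10^5 m³

Direct-runoff ordinates (Q − Q_b): 0.0, 30.0, 103.0, 61.0, 36.0, 21.0, 12.0, 7.0, 0.0 m³/s.
ΣQ_DR = 270.0 m³/s.
With Δt = 0.25 h = 900 s, V = ΣQ_DR · Δt = 270.0 × 900 = 2.43 × 10^5 m³.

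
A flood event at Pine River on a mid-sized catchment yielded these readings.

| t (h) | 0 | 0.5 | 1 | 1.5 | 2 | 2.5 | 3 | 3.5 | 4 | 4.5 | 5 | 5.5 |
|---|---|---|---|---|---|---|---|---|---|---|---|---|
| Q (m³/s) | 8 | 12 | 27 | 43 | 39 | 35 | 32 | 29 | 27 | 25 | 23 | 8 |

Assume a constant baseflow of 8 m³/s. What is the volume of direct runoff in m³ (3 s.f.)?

V ≈ 3.82 × 10^5 m³

Direct-runoff ordinates (Q − Q_b): 0.0, 4.0, 19.0, 35.0, 31.0, 27.0, 24.0, 21.0, 19.0, 17.0, 15.0, 0.0 m³/s.
ΣQ_DR = 212.0 m³/s.
With Δt = 0.5 h = 1800 s, V = ΣQ_DR · Δt = 212.0 × 1800 = 3.82 × 10^5 m³.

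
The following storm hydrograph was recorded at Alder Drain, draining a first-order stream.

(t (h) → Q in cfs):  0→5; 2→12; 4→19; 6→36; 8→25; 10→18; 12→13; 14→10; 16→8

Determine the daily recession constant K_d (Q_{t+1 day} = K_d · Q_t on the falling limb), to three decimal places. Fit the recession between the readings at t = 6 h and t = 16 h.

K_d ≈ 0.027

Between t = 6 h and t = 16 h the flow falls from 36 to 8 cfs over 5×2 h = 10 h.
Per-interval ratio K = (8/36)^(1/5) = 0.7402; K_d = K^(24/2) = 0.027.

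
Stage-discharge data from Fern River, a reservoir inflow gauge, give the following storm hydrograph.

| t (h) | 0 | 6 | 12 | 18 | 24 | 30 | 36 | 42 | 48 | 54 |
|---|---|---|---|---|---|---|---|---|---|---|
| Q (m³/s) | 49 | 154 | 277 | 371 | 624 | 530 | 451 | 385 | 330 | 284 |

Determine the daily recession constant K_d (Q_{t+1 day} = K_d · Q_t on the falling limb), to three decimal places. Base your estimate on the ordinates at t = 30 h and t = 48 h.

Between t = 30 h and t = 48 h the flow falls from 530 to 330 m³/s over 3×6 h = 18 h.
Per-interval ratio K = (330/530)^(1/3) = 0.8539; K_d = K^(24/6) = 0.532.

K_d ≈ 0.532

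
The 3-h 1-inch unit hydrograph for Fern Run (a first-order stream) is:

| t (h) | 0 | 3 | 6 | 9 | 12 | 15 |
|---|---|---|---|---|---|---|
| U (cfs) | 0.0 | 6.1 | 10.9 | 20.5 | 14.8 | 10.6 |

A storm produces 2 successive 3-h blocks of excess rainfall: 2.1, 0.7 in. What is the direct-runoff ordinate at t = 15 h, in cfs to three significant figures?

By discrete convolution, Q_j = Σ (P_i / 1 in) · U_{j−i}.
At t = 15 h (j=5): Q = (2.1/1)·10.6 + (0.7/1)·14.8 = 32.6 cfs.

Q ≈ 32.6 cfs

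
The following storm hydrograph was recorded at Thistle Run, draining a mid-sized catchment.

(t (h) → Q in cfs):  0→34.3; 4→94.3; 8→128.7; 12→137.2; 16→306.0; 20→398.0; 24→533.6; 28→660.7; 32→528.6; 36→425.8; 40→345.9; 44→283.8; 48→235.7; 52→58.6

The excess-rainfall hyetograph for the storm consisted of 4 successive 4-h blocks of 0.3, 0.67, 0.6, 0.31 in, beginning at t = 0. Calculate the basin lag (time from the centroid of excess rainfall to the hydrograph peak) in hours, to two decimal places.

Centroid of excess rainfall: t_c = Σ P_i·t̄_i / ΣP_i = 7.9574 h (block centres at 2, 6, 10, 14 h).
Hydrograph peak occurs at t = 28 h, so basin lag t_L = 28 − 7.9574 = 20.04 h.

t_L ≈ 20.04 h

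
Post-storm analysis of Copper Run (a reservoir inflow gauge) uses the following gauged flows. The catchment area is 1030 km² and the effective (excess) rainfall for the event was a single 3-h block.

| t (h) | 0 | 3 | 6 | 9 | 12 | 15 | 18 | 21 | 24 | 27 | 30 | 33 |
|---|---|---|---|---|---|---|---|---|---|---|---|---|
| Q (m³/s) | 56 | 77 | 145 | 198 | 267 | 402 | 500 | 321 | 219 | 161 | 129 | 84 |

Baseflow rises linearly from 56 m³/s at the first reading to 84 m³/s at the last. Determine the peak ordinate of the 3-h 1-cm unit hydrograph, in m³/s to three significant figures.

Direct runoff: 0.00, 18.45, 83.91, 134.36, 200.82, 333.27, 428.73, 247.18, 142.64, 82.09, 47.55, 0.00 m³/s; ΣQ_DR = 1719 m³/s, peak = 428.73 m³/s.
Runoff depth d = ΣQ_DR·Δt / A = 1719 × 10800 / (1030 km²) = 18.02 mm.
The 1-cm UH is the DRH scaled by (10 mm)/d, so U_p = 428.73 × 10/18.02 = 238 m³/s.

U_p ≈ 238 m³/s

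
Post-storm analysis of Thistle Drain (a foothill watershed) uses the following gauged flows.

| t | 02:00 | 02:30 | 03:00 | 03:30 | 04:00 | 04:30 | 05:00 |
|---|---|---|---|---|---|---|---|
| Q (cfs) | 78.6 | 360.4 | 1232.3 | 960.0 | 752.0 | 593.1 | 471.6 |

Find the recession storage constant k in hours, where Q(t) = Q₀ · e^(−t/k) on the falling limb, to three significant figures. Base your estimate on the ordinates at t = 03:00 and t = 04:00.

k ≈ 2.02 h

On the falling limb, Q drops from 1232.3 to 752.0 cfs between t = 03:00 and t = 04:00 (Δt = 1 h).
k = −Δt / ln(Q₂/Q₁) = −1 / ln(752.0/1232.3) = 2.02 h.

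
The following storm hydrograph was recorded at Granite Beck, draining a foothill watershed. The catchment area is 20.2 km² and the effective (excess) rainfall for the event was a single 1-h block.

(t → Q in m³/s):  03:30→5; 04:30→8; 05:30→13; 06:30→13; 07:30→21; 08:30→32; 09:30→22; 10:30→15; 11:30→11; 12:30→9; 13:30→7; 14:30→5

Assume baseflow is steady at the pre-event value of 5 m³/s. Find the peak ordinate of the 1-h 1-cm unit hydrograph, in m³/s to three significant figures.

U_p ≈ 15.0 m³/s

Direct runoff: 0.0, 3.0, 8.0, 8.0, 16.0, 27.0, 17.0, 10.0, 6.0, 4.0, 2.0, 0.0 m³/s; ΣQ_DR = 101.0 m³/s, peak = 27.0 m³/s.
Runoff depth d = ΣQ_DR·Δt / A = 101.0 × 3600 / (20.2 km²) = 18.00 mm.
The 1-cm UH is the DRH scaled by (10 mm)/d, so U_p = 27.0 × 10/18.00 = 15.0 m³/s.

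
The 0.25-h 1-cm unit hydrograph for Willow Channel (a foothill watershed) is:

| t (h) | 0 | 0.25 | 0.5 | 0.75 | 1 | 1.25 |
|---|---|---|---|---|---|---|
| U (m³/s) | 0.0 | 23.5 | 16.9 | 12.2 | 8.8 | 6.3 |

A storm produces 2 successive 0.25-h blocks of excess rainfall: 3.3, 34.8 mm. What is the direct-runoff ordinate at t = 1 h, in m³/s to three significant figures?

By discrete convolution, Q_j = Σ (P_i / 10 mm) · U_{j−i}.
At t = 1 h (j=4): Q = (3.3/10)·8.8 + (34.8/10)·12.2 = 45.4 m³/s.

Q ≈ 45.4 m³/s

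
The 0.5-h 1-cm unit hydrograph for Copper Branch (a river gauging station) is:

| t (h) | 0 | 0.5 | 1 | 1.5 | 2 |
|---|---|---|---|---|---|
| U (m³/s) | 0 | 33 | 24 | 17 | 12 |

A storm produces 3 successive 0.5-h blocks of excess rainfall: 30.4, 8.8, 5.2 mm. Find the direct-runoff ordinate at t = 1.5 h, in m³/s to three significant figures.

By discrete convolution, Q_j = Σ (P_i / 10 mm) · U_{j−i}.
At t = 1.5 h (j=3): Q = (30.4/10)·17 + (8.8/10)·24 + (5.2/10)·33 = 90.0 m³/s.

Q ≈ 90.0 m³/s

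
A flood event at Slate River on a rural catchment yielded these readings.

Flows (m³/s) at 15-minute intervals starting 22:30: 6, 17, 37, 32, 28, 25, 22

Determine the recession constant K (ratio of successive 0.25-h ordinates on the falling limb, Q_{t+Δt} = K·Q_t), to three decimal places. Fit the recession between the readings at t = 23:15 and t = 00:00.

Using the recession-limb readings at t = 23:15 and t = 00:00: Q falls from 32 to 22 m³/s over 3 intervals.
K = (Q₂/Q₁)^(1/3) = (22/32)^(1/3) = 0.883.

K ≈ 0.883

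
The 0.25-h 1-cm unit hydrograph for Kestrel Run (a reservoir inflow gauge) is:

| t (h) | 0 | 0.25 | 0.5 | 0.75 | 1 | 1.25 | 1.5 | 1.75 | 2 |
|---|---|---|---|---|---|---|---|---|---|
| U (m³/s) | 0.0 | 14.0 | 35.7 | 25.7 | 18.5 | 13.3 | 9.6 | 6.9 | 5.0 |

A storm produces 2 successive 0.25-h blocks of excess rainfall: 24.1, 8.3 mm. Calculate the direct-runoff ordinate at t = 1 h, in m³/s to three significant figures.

Q ≈ 65.9 m³/s

By discrete convolution, Q_j = Σ (P_i / 10 mm) · U_{j−i}.
At t = 1 h (j=4): Q = (24.1/10)·18.5 + (8.3/10)·25.7 = 65.9 m³/s.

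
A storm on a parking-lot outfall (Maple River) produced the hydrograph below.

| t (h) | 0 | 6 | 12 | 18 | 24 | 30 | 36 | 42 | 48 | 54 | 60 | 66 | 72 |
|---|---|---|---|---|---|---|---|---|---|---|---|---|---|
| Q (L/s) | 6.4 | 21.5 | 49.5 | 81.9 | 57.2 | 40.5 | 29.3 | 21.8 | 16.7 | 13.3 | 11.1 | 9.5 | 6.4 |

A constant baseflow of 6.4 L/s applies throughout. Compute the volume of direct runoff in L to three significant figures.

Direct-runoff ordinates (Q − Q_b): 0.0, 15.1, 43.1, 75.5, 50.8, 34.1, 22.9, 15.4, 10.3, 6.9, 4.7, 3.1, 0.0 L/s.
ΣQ_DR = 281.9 L/s.
With Δt = 6 h = 21600 s, V = ΣQ_DR · Δt = 281.9 × 21600 = 6.09 × 10^6 L.

V ≈ 6.09 × 10^6 L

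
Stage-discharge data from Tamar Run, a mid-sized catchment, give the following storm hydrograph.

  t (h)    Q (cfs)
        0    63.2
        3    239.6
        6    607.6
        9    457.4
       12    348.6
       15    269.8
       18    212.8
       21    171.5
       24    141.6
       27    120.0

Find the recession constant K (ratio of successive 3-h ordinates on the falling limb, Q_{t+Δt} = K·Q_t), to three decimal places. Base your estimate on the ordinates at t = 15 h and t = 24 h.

K ≈ 0.807

Using the recession-limb readings at t = 15 h and t = 24 h: Q falls from 269.8 to 141.6 cfs over 3 intervals.
K = (Q₂/Q₁)^(1/3) = (141.6/269.8)^(1/3) = 0.807.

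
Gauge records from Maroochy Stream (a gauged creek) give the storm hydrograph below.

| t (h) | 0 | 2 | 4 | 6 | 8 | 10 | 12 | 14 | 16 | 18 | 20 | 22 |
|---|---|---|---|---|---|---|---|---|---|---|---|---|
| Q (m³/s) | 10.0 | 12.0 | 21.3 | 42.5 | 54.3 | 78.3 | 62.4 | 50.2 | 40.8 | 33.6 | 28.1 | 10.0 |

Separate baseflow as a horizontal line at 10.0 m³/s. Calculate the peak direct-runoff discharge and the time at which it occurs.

Q_p = 68.3 m³/s at t = 10 h

Subtracting baseflow gives direct-runoff ordinates: 0.0, 2.0, 11.3, 32.5, 44.3, 68.3, 52.4, 40.2, 30.8, 23.6, 18.1, 0.0 m³/s.
The maximum is 68.3 m³/s, occurring at the reading for t = 10 h.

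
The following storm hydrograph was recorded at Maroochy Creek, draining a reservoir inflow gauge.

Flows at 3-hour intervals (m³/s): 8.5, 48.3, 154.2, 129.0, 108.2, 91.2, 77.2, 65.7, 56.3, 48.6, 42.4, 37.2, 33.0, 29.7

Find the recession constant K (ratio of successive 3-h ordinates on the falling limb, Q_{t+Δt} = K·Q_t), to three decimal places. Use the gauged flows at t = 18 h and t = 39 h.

K ≈ 0.872

Using the recession-limb readings at t = 18 h and t = 39 h: Q falls from 77.2 to 29.7 m³/s over 7 intervals.
K = (Q₂/Q₁)^(1/7) = (29.7/77.2)^(1/7) = 0.872.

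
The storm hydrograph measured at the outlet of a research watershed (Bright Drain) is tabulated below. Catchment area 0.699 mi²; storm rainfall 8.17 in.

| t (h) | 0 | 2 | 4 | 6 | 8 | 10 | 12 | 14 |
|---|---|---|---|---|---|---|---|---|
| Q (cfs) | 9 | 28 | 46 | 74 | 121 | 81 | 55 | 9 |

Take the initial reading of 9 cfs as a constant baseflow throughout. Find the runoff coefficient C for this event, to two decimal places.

ΣQ_DR = 351.0 cfs; V = ΣQ_DR·Δt = 2.527 × 10^6 ft³.
Runoff depth d = V / A = 1.556 in.
C = d / P = 1.556 / 8.17 = 0.19.

C ≈ 0.19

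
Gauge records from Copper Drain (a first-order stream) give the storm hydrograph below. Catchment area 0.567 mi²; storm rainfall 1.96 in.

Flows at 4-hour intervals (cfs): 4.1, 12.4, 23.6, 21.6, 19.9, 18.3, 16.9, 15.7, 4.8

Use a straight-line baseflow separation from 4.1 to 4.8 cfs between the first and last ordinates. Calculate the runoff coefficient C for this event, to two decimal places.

C ≈ 0.54

ΣQ_DR = 97.25 cfs; V = ΣQ_DR·Δt = 1.400 × 10^6 ft³.
Runoff depth d = V / A = 1.063 in.
C = d / P = 1.063 / 1.96 = 0.54.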